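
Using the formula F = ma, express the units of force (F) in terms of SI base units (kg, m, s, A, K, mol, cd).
Units of each symbol in F = ma:
  m (mass): kg
  a (acceleration): m/s²

Multiplying the contributions: [kg] · [m/s²]
Adding exponents of each base unit: kg: 1, m: 1, s: -2
SI base units of force: kg·m/s²

Answer: kg·m/s²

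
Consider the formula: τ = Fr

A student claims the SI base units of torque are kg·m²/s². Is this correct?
Units of each symbol in τ = Fr:
  F (force): kg·m/s²
  r (lever arm): m

Multiplying the contributions: [kg·m/s²] · [m]
Adding exponents of each base unit: kg: 1, m: 2, s: -2
SI base units of torque: kg·m²/s²

The claimed units kg·m²/s² match the derived units, so the claim is correct.

Answer: Yes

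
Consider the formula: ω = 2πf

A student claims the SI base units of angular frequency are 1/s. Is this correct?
Units of each symbol in ω = 2πf:
  f (frequency): 1/s
  The factor 2π is dimensionless.

Multiplying the contributions: [1/s]
Adding exponents of each base unit: s: -1
SI base units of angular frequency: 1/s

The claimed units 1/s match the derived units, so the claim is correct.

Answer: Yes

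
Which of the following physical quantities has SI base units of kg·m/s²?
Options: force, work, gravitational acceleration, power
Checking the SI base units of each option:
  force (F = ma): kg·m/s²  ✓ matches
  work (W = Fd): kg·m²/s²  ✗
  gravitational acceleration (g = GM/r²): m/s²  ✗
  power (P = W/t): kg·m²/s³  ✗

Only force has units kg·m/s².

Answer: force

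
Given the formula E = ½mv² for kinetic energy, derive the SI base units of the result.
Units of each symbol in E = ½mv²:
  m (mass): kg
  v (speed): m/s  → to the power 2, contributes m²/s²
  The factor ½ is dimensionless.

Multiplying the contributions: [kg] · [m²/s²]
Adding exponents of each base unit: kg: 1, m: 2, s: -2
SI base units of kinetic energy: kg·m²/s²

Answer: kg·m²/s²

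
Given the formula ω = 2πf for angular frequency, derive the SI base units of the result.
Units of each symbol in ω = 2πf:
  f (frequency): 1/s
  The factor 2π is dimensionless.

Multiplying the contributions: [1/s]
Adding exponents of each base unit: s: -1
SI base units of angular frequency: 1/s

Answer: 1/s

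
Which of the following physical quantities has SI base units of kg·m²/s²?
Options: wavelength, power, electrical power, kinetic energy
Checking the SI base units of each option:
  wavelength (λ = v/f): m  ✗
  power (P = W/t): kg·m²/s³  ✗
  electrical power (P = IV): kg·m²/s³  ✗
  kinetic energy (E = ½mv²): kg·m²/s²  ✓ matches

Only kinetic energy has units kg·m²/s².

Answer: kinetic energy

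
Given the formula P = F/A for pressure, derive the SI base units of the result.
Units of each symbol in P = F/A:
  F (force): kg·m/s²
  A (area): m²  → in the denominator, contributes 1/m²

Multiplying the contributions: [kg·m/s²] · [1/m²]
Adding exponents of each base unit: kg: 1, m: -1, s: -2
SI base units of pressure: kg/(m·s²)

Answer: kg/(m·s²)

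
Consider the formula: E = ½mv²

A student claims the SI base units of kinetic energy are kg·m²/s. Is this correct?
Units of each symbol in E = ½mv²:
  m (mass): kg
  v (speed): m/s  → to the power 2, contributes m²/s²
  The factor ½ is dimensionless.

Multiplying the contributions: [kg] · [m²/s²]
Adding exponents of each base unit: kg: 1, m: 2, s: -2
SI base units of kinetic energy: kg·m²/s²

The claimed units kg·m²/s (exponents kg: 1, m: 2, s: -1) do not match the derived units kg·m²/s² (exponents kg: 1, m: 2, s: -2), so the claim is incorrect.

Answer: No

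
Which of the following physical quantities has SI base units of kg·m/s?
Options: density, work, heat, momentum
Checking the SI base units of each option:
  density (ρ = m/V): kg/m³  ✗
  work (W = Fd): kg·m²/s²  ✗
  heat (Q = mcΔT): kg·m²/s²  ✗
  momentum (p = mv): kg·m/s  ✓ matches

Only momentum has units kg·m/s.

Answer: momentum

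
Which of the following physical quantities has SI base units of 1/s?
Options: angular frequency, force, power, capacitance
Checking the SI base units of each option:
  angular frequency (ω = 2πf): 1/s  ✓ matches
  force (F = ma): kg·m/s²  ✗
  power (P = W/t): kg·m²/s³  ✗
  capacitance (C = Q/V): s⁴·A²/(kg·m²)  ✗

Only angular frequency has units 1/s.

Answer: angular frequency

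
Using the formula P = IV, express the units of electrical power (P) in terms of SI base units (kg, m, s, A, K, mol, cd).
Units of each symbol in P = IV:
  I (current): A
  V (voltage, in volts): kg·m²/(s³·A)

Multiplying the contributions: [A] · [kg·m²/(s³·A)]
Adding exponents of each base unit: kg: 1, m: 2, s: -3
SI base units of electrical power: kg·m²/s³

Answer: kg·m²/s³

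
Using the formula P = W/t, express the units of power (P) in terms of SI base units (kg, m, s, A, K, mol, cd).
Units of each symbol in P = W/t:
  W (work): kg·m²/s²
  t (time): s  → in the denominator, contributes 1/s

Multiplying the contributions: [kg·m²/s²] · [1/s]
Adding exponents of each base unit: kg: 1, m: 2, s: -3
SI base units of power: kg·m²/s³

Answer: kg·m²/s³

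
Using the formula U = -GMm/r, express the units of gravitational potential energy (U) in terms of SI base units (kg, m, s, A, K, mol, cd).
Units of each symbol in U = -GMm/r:
  G (gravitational constant): m³/(kg·s²)
  M (mass): kg
  m (mass): kg
  r (distance): m  → in the denominator, contributes 1/m
  The minus sign does not affect the units.

Multiplying the contributions: [m³/(kg·s²)] · [kg] · [kg] · [1/m]
Adding exponents of each base unit: kg: 1, m: 2, s: -2
SI base units of gravitational potential energy: kg·m²/s²

Answer: kg·m²/s²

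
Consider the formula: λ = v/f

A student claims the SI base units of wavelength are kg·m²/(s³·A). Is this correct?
Units of each symbol in λ = v/f:
  v (wave speed): m/s
  f (frequency): 1/s  → in the denominator, contributes s

Multiplying the contributions: [m/s] · [s]
Adding exponents of each base unit: m: 1
SI base units of wavelength: m

The claimed units kg·m²/(s³·A) (exponents kg: 1, m: 2, s: -3, A: -1) do not match the derived units m (exponents m: 1), so the claim is incorrect.

Answer: No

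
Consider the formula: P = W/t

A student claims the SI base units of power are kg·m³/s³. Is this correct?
Units of each symbol in P = W/t:
  W (work): kg·m²/s²
  t (time): s  → in the denominator, contributes 1/s

Multiplying the contributions: [kg·m²/s²] · [1/s]
Adding exponents of each base unit: kg: 1, m: 2, s: -3
SI base units of power: kg·m²/s³

The claimed units kg·m³/s³ (exponents kg: 1, m: 3, s: -3) do not match the derived units kg·m²/s³ (exponents kg: 1, m: 2, s: -3), so the claim is incorrect.

Answer: No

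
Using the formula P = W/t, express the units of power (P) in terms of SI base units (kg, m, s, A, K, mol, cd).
Units of each symbol in P = W/t:
  W (work): kg·m²/s²
  t (time): s  → in the denominator, contributes 1/s

Multiplying the contributions: [kg·m²/s²] · [1/s]
Adding exponents of each base unit: kg: 1, m: 2, s: -3
SI base units of power: kg·m²/s³

Answer: kg·m²/s³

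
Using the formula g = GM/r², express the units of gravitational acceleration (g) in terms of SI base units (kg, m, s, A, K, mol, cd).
Units of each symbol in g = GM/r²:
  G (gravitational constant): m³/(kg·s²)
  M (mass): kg
  r (distance): m  → to the power 2 in the denominator, contributes 1/m²

Multiplying the contributions: [m³/(kg·s²)] · [kg] · [1/m²]
Adding exponents of each base unit: m: 1, s: -2
SI base units of gravitational acceleration: m/s²

Answer: m/s²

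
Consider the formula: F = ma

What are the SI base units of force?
Units of each symbol in F = ma:
  m (mass): kg
  a (acceleration): m/s²

Multiplying the contributions: [kg] · [m/s²]
Adding exponents of each base unit: kg: 1, m: 1, s: -2
SI base units of force: kg·m/s²

Answer: kg·m/s²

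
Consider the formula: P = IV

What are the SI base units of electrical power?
Units of each symbol in P = IV:
  I (current): A
  V (voltage, in volts): kg·m²/(s³·A)

Multiplying the contributions: [A] · [kg·m²/(s³·A)]
Adding exponents of each base unit: kg: 1, m: 2, s: -3
SI base units of electrical power: kg·m²/s³

Answer: kg·m²/s³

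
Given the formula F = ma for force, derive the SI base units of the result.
Units of each symbol in F = ma:
  m (mass): kg
  a (acceleration): m/s²

Multiplying the contributions: [kg] · [m/s²]
Adding exponents of each base unit: kg: 1, m: 1, s: -2
SI base units of force: kg·m/s²

Answer: kg·m/s²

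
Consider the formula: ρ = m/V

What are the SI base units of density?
Units of each symbol in ρ = m/V:
  m (mass): kg
  V (volume): m³  → in the denominator, contributes 1/m³

Multiplying the contributions: [kg] · [1/m³]
Adding exponents of each base unit: kg: 1, m: -3
SI base units of density: kg/m³

Answer: kg/m³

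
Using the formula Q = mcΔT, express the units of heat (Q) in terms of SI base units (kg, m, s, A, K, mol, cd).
Units of each symbol in Q = mcΔT:
  m (mass): kg
  c (specific heat capacity, in J/(kg·K)): m²/(s²·K)
  ΔT (temperature change): K

Multiplying the contributions: [kg] · [m²/(s²·K)] · [K]
Adding exponents of each base unit: kg: 1, m: 2, s: -2
SI base units of heat: kg·m²/s²

Answer: kg·m²/s²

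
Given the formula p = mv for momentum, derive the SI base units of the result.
Units of each symbol in p = mv:
  m (mass): kg
  v (velocity): m/s

Multiplying the contributions: [kg] · [m/s]
Adding exponents of each base unit: kg: 1, m: 1, s: -1
SI base units of momentum: kg·m/s

Answer: kg·m/s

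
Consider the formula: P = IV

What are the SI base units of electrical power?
Units of each symbol in P = IV:
  I (current): A
  V (voltage, in volts): kg·m²/(s³·A)

Multiplying the contributions: [A] · [kg·m²/(s³·A)]
Adding exponents of each base unit: kg: 1, m: 2, s: -3
SI base units of electrical power: kg·m²/s³

Answer: kg·m²/s³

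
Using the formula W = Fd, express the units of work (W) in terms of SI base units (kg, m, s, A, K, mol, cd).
Units of each symbol in W = Fd:
  F (force): kg·m/s²
  d (displacement): m

Multiplying the contributions: [kg·m/s²] · [m]
Adding exponents of each base unit: kg: 1, m: 2, s: -2
SI base units of work: kg·m²/s²

Answer: kg·m²/s²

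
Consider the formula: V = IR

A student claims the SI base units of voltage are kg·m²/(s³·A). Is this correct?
Units of each symbol in V = IR:
  I (current): A
  R (resistance, in ohms): kg·m²/(s³·A²)

Multiplying the contributions: [A] · [kg·m²/(s³·A²)]
Adding exponents of each base unit: kg: 1, m: 2, s: -3, A: -1
SI base units of voltage: kg·m²/(s³·A)

The claimed units kg·m²/(s³·A) match the derived units, so the claim is correct.

Answer: Yes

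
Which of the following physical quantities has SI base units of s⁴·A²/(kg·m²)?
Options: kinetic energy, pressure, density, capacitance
Checking the SI base units of each option:
  kinetic energy (E = ½mv²): kg·m²/s²  ✗
  pressure (P = F/A): kg/(m·s²)  ✗
  density (ρ = m/V): kg/m³  ✗
  capacitance (C = Q/V): s⁴·A²/(kg·m²)  ✓ matches

Only capacitance has units s⁴·A²/(kg·m²).

Answer: capacitance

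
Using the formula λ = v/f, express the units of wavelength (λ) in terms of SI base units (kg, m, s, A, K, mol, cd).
Units of each symbol in λ = v/f:
  v (wave speed): m/s
  f (frequency): 1/s  → in the denominator, contributes s

Multiplying the contributions: [m/s] · [s]
Adding exponents of each base unit: m: 1
SI base units of wavelength: m

Answer: m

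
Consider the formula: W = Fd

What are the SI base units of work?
Units of each symbol in W = Fd:
  F (force): kg·m/s²
  d (displacement): m

Multiplying the contributions: [kg·m/s²] · [m]
Adding exponents of each base unit: kg: 1, m: 2, s: -2
SI base units of work: kg·m²/s²

Answer: kg·m²/s²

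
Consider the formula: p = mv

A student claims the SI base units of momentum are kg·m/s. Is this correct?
Units of each symbol in p = mv:
  m (mass): kg
  v (velocity): m/s

Multiplying the contributions: [kg] · [m/s]
Adding exponents of each base unit: kg: 1, m: 1, s: -1
SI base units of momentum: kg·m/s

The claimed units kg·m/s match the derived units, so the claim is correct.

Answer: Yes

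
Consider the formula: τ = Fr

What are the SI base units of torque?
Units of each symbol in τ = Fr:
  F (force): kg·m/s²
  r (lever arm): m

Multiplying the contributions: [kg·m/s²] · [m]
Adding exponents of each base unit: kg: 1, m: 2, s: -2
SI base units of torque: kg·m²/s²

Answer: kg·m²/s²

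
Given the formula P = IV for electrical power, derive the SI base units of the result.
Units of each symbol in P = IV:
  I (current): A
  V (voltage, in volts): kg·m²/(s³·A)

Multiplying the contributions: [A] · [kg·m²/(s³·A)]
Adding exponents of each base unit: kg: 1, m: 2, s: -3
SI base units of electrical power: kg·m²/s³

Answer: kg·m²/s³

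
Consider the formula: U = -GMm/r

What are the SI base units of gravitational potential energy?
Units of each symbol in U = -GMm/r:
  G (gravitational constant): m³/(kg·s²)
  M (mass): kg
  m (mass): kg
  r (distance): m  → in the denominator, contributes 1/m
  The minus sign does not affect the units.

Multiplying the contributions: [m³/(kg·s²)] · [kg] · [kg] · [1/m]
Adding exponents of each base unit: kg: 1, m: 2, s: -2
SI base units of gravitational potential energy: kg·m²/s²

Answer: kg·m²/s²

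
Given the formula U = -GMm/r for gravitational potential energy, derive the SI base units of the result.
Units of each symbol in U = -GMm/r:
  G (gravitational constant): m³/(kg·s²)
  M (mass): kg
  m (mass): kg
  r (distance): m  → in the denominator, contributes 1/m
  The minus sign does not affect the units.

Multiplying the contributions: [m³/(kg·s²)] · [kg] · [kg] · [1/m]
Adding exponents of each base unit: kg: 1, m: 2, s: -2
SI base units of gravitational potential energy: kg·m²/s²

Answer: kg·m²/s²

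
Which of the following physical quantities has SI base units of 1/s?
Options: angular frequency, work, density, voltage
Checking the SI base units of each option:
  angular frequency (ω = 2πf): 1/s  ✓ matches
  work (W = Fd): kg·m²/s²  ✗
  density (ρ = m/V): kg/m³  ✗
  voltage (V = IR): kg·m²/(s³·A)  ✗

Only angular frequency has units 1/s.

Answer: angular frequency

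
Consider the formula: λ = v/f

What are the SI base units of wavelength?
Units of each symbol in λ = v/f:
  v (wave speed): m/s
  f (frequency): 1/s  → in the denominator, contributes s

Multiplying the contributions: [m/s] · [s]
Adding exponents of each base unit: m: 1
SI base units of wavelength: m

Answer: m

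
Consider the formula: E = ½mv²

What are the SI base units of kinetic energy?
Units of each symbol in E = ½mv²:
  m (mass): kg
  v (speed): m/s  → to the power 2, contributes m²/s²
  The factor ½ is dimensionless.

Multiplying the contributions: [kg] · [m²/s²]
Adding exponents of each base unit: kg: 1, m: 2, s: -2
SI base units of kinetic energy: kg·m²/s²

Answer: kg·m²/s²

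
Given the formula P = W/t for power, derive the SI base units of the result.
Units of each symbol in P = W/t:
  W (work): kg·m²/s²
  t (time): s  → in the denominator, contributes 1/s

Multiplying the contributions: [kg·m²/s²] · [1/s]
Adding exponents of each base unit: kg: 1, m: 2, s: -3
SI base units of power: kg·m²/s³

Answer: kg·m²/s³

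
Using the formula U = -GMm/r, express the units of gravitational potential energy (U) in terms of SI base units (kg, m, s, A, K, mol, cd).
Units of each symbol in U = -GMm/r:
  G (gravitational constant): m³/(kg·s²)
  M (mass): kg
  m (mass): kg
  r (distance): m  → in the denominator, contributes 1/m
  The minus sign does not affect the units.

Multiplying the contributions: [m³/(kg·s²)] · [kg] · [kg] · [1/m]
Adding exponents of each base unit: kg: 1, m: 2, s: -2
SI base units of gravitational potential energy: kg·m²/s²

Answer: kg·m²/s²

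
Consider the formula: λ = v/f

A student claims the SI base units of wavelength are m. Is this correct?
Units of each symbol in λ = v/f:
  v (wave speed): m/s
  f (frequency): 1/s  → in the denominator, contributes s

Multiplying the contributions: [m/s] · [s]
Adding exponents of each base unit: m: 1
SI base units of wavelength: m

The claimed units m match the derived units, so the claim is correct.

Answer: Yes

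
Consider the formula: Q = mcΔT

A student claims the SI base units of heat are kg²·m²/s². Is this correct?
Units of each symbol in Q = mcΔT:
  m (mass): kg
  c (specific heat capacity, in J/(kg·K)): m²/(s²·K)
  ΔT (temperature change): K

Multiplying the contributions: [kg] · [m²/(s²·K)] · [K]
Adding exponents of each base unit: kg: 1, m: 2, s: -2
SI base units of heat: kg·m²/s²

The claimed units kg²·m²/s² (exponents kg: 2, m: 2, s: -2) do not match the derived units kg·m²/s² (exponents kg: 1, m: 2, s: -2), so the claim is incorrect.

Answer: No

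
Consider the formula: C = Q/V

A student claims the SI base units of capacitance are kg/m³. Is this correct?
Units of each symbol in C = Q/V:
  Q (charge, in coulombs): s·A
  V (voltage, in volts): kg·m²/(s³·A)  → in the denominator, contributes s³·A/(kg·m²)

Multiplying the contributions: [s·A] · [s³·A/(kg·m²)]
Adding exponents of each base unit: kg: -1, m: -2, s: 4, A: 2
SI base units of capacitance: s⁴·A²/(kg·m²)

The claimed units kg/m³ (exponents kg: 1, m: -3) do not match the derived units s⁴·A²/(kg·m²) (exponents kg: -1, m: -2, s: 4, A: 2), so the claim is incorrect.

Answer: No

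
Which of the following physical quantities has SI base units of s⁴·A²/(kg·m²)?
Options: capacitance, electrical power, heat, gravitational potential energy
Checking the SI base units of each option:
  capacitance (C = Q/V): s⁴·A²/(kg·m²)  ✓ matches
  electrical power (P = IV): kg·m²/s³  ✗
  heat (Q = mcΔT): kg·m²/s²  ✗
  gravitational potential energy (U = -GMm/r): kg·m²/s²  ✗

Only capacitance has units s⁴·A²/(kg·m²).

Answer: capacitance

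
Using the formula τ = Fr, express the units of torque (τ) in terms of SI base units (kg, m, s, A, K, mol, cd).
Units of each symbol in τ = Fr:
  F (force): kg·m/s²
  r (lever arm): m

Multiplying the contributions: [kg·m/s²] · [m]
Adding exponents of each base unit: kg: 1, m: 2, s: -2
SI base units of torque: kg·m²/s²

Answer: kg·m²/s²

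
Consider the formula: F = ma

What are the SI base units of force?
Units of each symbol in F = ma:
  m (mass): kg
  a (acceleration): m/s²

Multiplying the contributions: [kg] · [m/s²]
Adding exponents of each base unit: kg: 1, m: 1, s: -2
SI base units of force: kg·m/s²

Answer: kg·m/s²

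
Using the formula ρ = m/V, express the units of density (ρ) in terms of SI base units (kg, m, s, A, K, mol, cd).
Units of each symbol in ρ = m/V:
  m (mass): kg
  V (volume): m³  → in the denominator, contributes 1/m³

Multiplying the contributions: [kg] · [1/m³]
Adding exponents of each base unit: kg: 1, m: -3
SI base units of density: kg/m³

Answer: kg/m³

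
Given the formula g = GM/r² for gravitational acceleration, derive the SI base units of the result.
Units of each symbol in g = GM/r²:
  G (gravitational constant): m³/(kg·s²)
  M (mass): kg
  r (distance): m  → to the power 2 in the denominator, contributes 1/m²

Multiplying the contributions: [m³/(kg·s²)] · [kg] · [1/m²]
Adding exponents of each base unit: m: 1, s: -2
SI base units of gravitational acceleration: m/s²

Answer: m/s²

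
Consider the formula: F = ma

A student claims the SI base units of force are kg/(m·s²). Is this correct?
Units of each symbol in F = ma:
  m (mass): kg
  a (acceleration): m/s²

Multiplying the contributions: [kg] · [m/s²]
Adding exponents of each base unit: kg: 1, m: 1, s: -2
SI base units of force: kg·m/s²

The claimed units kg/(m·s²) (exponents kg: 1, m: -1, s: -2) do not match the derived units kg·m/s² (exponents kg: 1, m: 1, s: -2), so the claim is incorrect.

Answer: No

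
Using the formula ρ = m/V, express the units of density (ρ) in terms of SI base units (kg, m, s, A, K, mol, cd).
Units of each symbol in ρ = m/V:
  m (mass): kg
  V (volume): m³  → in the denominator, contributes 1/m³

Multiplying the contributions: [kg] · [1/m³]
Adding exponents of each base unit: kg: 1, m: -3
SI base units of density: kg/m³

Answer: kg/m³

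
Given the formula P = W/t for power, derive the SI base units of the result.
Units of each symbol in P = W/t:
  W (work): kg·m²/s²
  t (time): s  → in the denominator, contributes 1/s

Multiplying the contributions: [kg·m²/s²] · [1/s]
Adding exponents of each base unit: kg: 1, m: 2, s: -3
SI base units of power: kg·m²/s³

Answer: kg·m²/s³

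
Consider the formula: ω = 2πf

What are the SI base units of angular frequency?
Units of each symbol in ω = 2πf:
  f (frequency): 1/s
  The factor 2π is dimensionless.

Multiplying the contributions: [1/s]
Adding exponents of each base unit: s: -1
SI base units of angular frequency: 1/s

Answer: 1/s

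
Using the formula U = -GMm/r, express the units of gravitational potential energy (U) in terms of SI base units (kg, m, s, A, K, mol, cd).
Units of each symbol in U = -GMm/r:
  G (gravitational constant): m³/(kg·s²)
  M (mass): kg
  m (mass): kg
  r (distance): m  → in the denominator, contributes 1/m
  The minus sign does not affect the units.

Multiplying the contributions: [m³/(kg·s²)] · [kg] · [kg] · [1/m]
Adding exponents of each base unit: kg: 1, m: 2, s: -2
SI base units of gravitational potential energy: kg·m²/s²

Answer: kg·m²/s²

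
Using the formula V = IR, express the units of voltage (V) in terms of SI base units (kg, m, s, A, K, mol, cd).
Units of each symbol in V = IR:
  I (current): A
  R (resistance, in ohms): kg·m²/(s³·A²)

Multiplying the contributions: [A] · [kg·m²/(s³·A²)]
Adding exponents of each base unit: kg: 1, m: 2, s: -3, A: -1
SI base units of voltage: kg·m²/(s³·A)

Answer: kg·m²/(s³·A)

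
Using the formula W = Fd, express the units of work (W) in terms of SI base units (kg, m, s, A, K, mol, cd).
Units of each symbol in W = Fd:
  F (force): kg·m/s²
  d (displacement): m

Multiplying the contributions: [kg·m/s²] · [m]
Adding exponents of each base unit: kg: 1, m: 2, s: -2
SI base units of work: kg·m²/s²

Answer: kg·m²/s²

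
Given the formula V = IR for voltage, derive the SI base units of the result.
Units of each symbol in V = IR:
  I (current): A
  R (resistance, in ohms): kg·m²/(s³·A²)

Multiplying the contributions: [A] · [kg·m²/(s³·A²)]
Adding exponents of each base unit: kg: 1, m: 2, s: -3, A: -1
SI base units of voltage: kg·m²/(s³·A)

Answer: kg·m²/(s³·A)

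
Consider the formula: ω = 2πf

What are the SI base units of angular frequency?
Units of each symbol in ω = 2πf:
  f (frequency): 1/s
  The factor 2π is dimensionless.

Multiplying the contributions: [1/s]
Adding exponents of each base unit: s: -1
SI base units of angular frequency: 1/s

Answer: 1/s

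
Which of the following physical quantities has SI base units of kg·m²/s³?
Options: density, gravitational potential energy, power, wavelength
Checking the SI base units of each option:
  density (ρ = m/V): kg/m³  ✗
  gravitational potential energy (U = -GMm/r): kg·m²/s²  ✗
  power (P = W/t): kg·m²/s³  ✓ matches
  wavelength (λ = v/f): m  ✗

Only power has units kg·m²/s³.

Answer: power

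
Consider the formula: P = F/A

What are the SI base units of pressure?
Units of each symbol in P = F/A:
  F (force): kg·m/s²
  A (area): m²  → in the denominator, contributes 1/m²

Multiplying the contributions: [kg·m/s²] · [1/m²]
Adding exponents of each base unit: kg: 1, m: -1, s: -2
SI base units of pressure: kg/(m·s²)

Answer: kg/(m·s²)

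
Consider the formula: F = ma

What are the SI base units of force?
Units of each symbol in F = ma:
  m (mass): kg
  a (acceleration): m/s²

Multiplying the contributions: [kg] · [m/s²]
Adding exponents of each base unit: kg: 1, m: 1, s: -2
SI base units of force: kg·m/s²

Answer: kg·m/s²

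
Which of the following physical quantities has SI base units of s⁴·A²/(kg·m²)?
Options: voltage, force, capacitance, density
Checking the SI base units of each option:
  voltage (V = IR): kg·m²/(s³·A)  ✗
  force (F = ma): kg·m/s²  ✗
  capacitance (C = Q/V): s⁴·A²/(kg·m²)  ✓ matches
  density (ρ = m/V): kg/m³  ✗

Only capacitance has units s⁴·A²/(kg·m²).

Answer: capacitance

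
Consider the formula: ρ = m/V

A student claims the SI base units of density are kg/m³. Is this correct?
Units of each symbol in ρ = m/V:
  m (mass): kg
  V (volume): m³  → in the denominator, contributes 1/m³

Multiplying the contributions: [kg] · [1/m³]
Adding exponents of each base unit: kg: 1, m: -3
SI base units of density: kg/m³

The claimed units kg/m³ match the derived units, so the claim is correct.

Answer: Yes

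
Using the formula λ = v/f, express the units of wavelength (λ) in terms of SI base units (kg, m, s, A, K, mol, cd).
Units of each symbol in λ = v/f:
  v (wave speed): m/s
  f (frequency): 1/s  → in the denominator, contributes s

Multiplying the contributions: [m/s] · [s]
Adding exponents of each base unit: m: 1
SI base units of wavelength: m

Answer: m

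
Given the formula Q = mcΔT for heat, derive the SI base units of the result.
Units of each symbol in Q = mcΔT:
  m (mass): kg
  c (specific heat capacity, in J/(kg·K)): m²/(s²·K)
  ΔT (temperature change): K

Multiplying the contributions: [kg] · [m²/(s²·K)] · [K]
Adding exponents of each base unit: kg: 1, m: 2, s: -2
SI base units of heat: kg·m²/s²

Answer: kg·m²/s²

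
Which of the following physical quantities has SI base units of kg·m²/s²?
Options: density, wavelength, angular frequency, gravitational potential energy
Checking the SI base units of each option:
  density (ρ = m/V): kg/m³  ✗
  wavelength (λ = v/f): m  ✗
  angular frequency (ω = 2πf): 1/s  ✗
  gravitational potential energy (U = -GMm/r): kg·m²/s²  ✓ matches

Only gravitational potential energy has units kg·m²/s².

Answer: gravitational potential energy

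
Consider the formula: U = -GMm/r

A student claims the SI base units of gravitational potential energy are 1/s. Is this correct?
Units of each symbol in U = -GMm/r:
  G (gravitational constant): m³/(kg·s²)
  M (mass): kg
  m (mass): kg
  r (distance): m  → in the denominator, contributes 1/m
  The minus sign does not affect the units.

Multiplying the contributions: [m³/(kg·s²)] · [kg] · [kg] · [1/m]
Adding exponents of each base unit: kg: 1, m: 2, s: -2
SI base units of gravitational potential energy: kg·m²/s²

The claimed units 1/s (exponents s: -1) do not match the derived units kg·m²/s² (exponents kg: 1, m: 2, s: -2), so the claim is incorrect.

Answer: No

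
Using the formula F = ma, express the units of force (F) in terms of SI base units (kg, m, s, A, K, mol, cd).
Units of each symbol in F = ma:
  m (mass): kg
  a (acceleration): m/s²

Multiplying the contributions: [kg] · [m/s²]
Adding exponents of each base unit: kg: 1, m: 1, s: -2
SI base units of force: kg·m/s²

Answer: kg·m/s²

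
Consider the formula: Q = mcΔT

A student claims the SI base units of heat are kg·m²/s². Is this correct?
Units of each symbol in Q = mcΔT:
  m (mass): kg
  c (specific heat capacity, in J/(kg·K)): m²/(s²·K)
  ΔT (temperature change): K

Multiplying the contributions: [kg] · [m²/(s²·K)] · [K]
Adding exponents of each base unit: kg: 1, m: 2, s: -2
SI base units of heat: kg·m²/s²

The claimed units kg·m²/s² match the derived units, so the claim is correct.

Answer: Yes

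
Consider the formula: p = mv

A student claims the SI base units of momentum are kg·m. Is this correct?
Units of each symbol in p = mv:
  m (mass): kg
  v (velocity): m/s

Multiplying the contributions: [kg] · [m/s]
Adding exponents of each base unit: kg: 1, m: 1, s: -1
SI base units of momentum: kg·m/s

The claimed units kg·m (exponents kg: 1, m: 1) do not match the derived units kg·m/s (exponents kg: 1, m: 1, s: -1), so the claim is incorrect.

Answer: No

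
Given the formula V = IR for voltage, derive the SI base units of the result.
Units of each symbol in V = IR:
  I (current): A
  R (resistance, in ohms): kg·m²/(s³·A²)

Multiplying the contributions: [A] · [kg·m²/(s³·A²)]
Adding exponents of each base unit: kg: 1, m: 2, s: -3, A: -1
SI base units of voltage: kg·m²/(s³·A)

Answer: kg·m²/(s³·A)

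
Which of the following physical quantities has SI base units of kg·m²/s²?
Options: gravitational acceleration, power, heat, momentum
Checking the SI base units of each option:
  gravitational acceleration (g = GM/r²): m/s²  ✗
  power (P = W/t): kg·m²/s³  ✗
  heat (Q = mcΔT): kg·m²/s²  ✓ matches
  momentum (p = mv): kg·m/s  ✗

Only heat has units kg·m²/s².

Answer: heat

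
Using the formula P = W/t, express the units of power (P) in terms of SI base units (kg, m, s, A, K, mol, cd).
Units of each symbol in P = W/t:
  W (work): kg·m²/s²
  t (time): s  → in the denominator, contributes 1/s

Multiplying the contributions: [kg·m²/s²] · [1/s]
Adding exponents of each base unit: kg: 1, m: 2, s: -3
SI base units of power: kg·m²/s³

Answer: kg·m²/s³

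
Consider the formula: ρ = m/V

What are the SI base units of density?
Units of each symbol in ρ = m/V:
  m (mass): kg
  V (volume): m³  → in the denominator, contributes 1/m³

Multiplying the contributions: [kg] · [1/m³]
Adding exponents of each base unit: kg: 1, m: -3
SI base units of density: kg/m³

Answer: kg/m³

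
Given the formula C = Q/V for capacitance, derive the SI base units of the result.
Units of each symbol in C = Q/V:
  Q (charge, in coulombs): s·A
  V (voltage, in volts): kg·m²/(s³·A)  → in the denominator, contributes s³·A/(kg·m²)

Multiplying the contributions: [s·A] · [s³·A/(kg·m²)]
Adding exponents of each base unit: kg: -1, m: -2, s: 4, A: 2
SI base units of capacitance: s⁴·A²/(kg·m²)

Answer: s⁴·A²/(kg·m²)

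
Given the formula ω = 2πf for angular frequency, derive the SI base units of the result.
Units of each symbol in ω = 2πf:
  f (frequency): 1/s
  The factor 2π is dimensionless.

Multiplying the contributions: [1/s]
Adding exponents of each base unit: s: -1
SI base units of angular frequency: 1/s

Answer: 1/s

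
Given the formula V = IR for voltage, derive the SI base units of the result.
Units of each symbol in V = IR:
  I (current): A
  R (resistance, in ohms): kg·m²/(s³·A²)

Multiplying the contributions: [A] · [kg·m²/(s³·A²)]
Adding exponents of each base unit: kg: 1, m: 2, s: -3, A: -1
SI base units of voltage: kg·m²/(s³·A)

Answer: kg·m²/(s³·A)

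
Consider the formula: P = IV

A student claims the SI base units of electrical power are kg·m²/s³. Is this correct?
Units of each symbol in P = IV:
  I (current): A
  V (voltage, in volts): kg·m²/(s³·A)

Multiplying the contributions: [A] · [kg·m²/(s³·A)]
Adding exponents of each base unit: kg: 1, m: 2, s: -3
SI base units of electrical power: kg·m²/s³

The claimed units kg·m²/s³ match the derived units, so the claim is correct.

Answer: Yes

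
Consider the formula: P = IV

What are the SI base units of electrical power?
Units of each symbol in P = IV:
  I (current): A
  V (voltage, in volts): kg·m²/(s³·A)

Multiplying the contributions: [A] · [kg·m²/(s³·A)]
Adding exponents of each base unit: kg: 1, m: 2, s: -3
SI base units of electrical power: kg·m²/s³

Answer: kg·m²/s³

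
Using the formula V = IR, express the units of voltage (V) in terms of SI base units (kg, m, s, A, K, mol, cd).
Units of each symbol in V = IR:
  I (current): A
  R (resistance, in ohms): kg·m²/(s³·A²)

Multiplying the contributions: [A] · [kg·m²/(s³·A²)]
Adding exponents of each base unit: kg: 1, m: 2, s: -3, A: -1
SI base units of voltage: kg·m²/(s³·A)

Answer: kg·m²/(s³·A)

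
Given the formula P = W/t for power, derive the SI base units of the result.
Units of each symbol in P = W/t:
  W (work): kg·m²/s²
  t (time): s  → in the denominator, contributes 1/s

Multiplying the contributions: [kg·m²/s²] · [1/s]
Adding exponents of each base unit: kg: 1, m: 2, s: -3
SI base units of power: kg·m²/s³

Answer: kg·m²/s³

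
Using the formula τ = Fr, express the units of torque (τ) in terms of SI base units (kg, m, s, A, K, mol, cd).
Units of each symbol in τ = Fr:
  F (force): kg·m/s²
  r (lever arm): m

Multiplying the contributions: [kg·m/s²] · [m]
Adding exponents of each base unit: kg: 1, m: 2, s: -2
SI base units of torque: kg·m²/s²

Answer: kg·m²/s²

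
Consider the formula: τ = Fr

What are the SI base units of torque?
Units of each symbol in τ = Fr:
  F (force): kg·m/s²
  r (lever arm): m

Multiplying the contributions: [kg·m/s²] · [m]
Adding exponents of each base unit: kg: 1, m: 2, s: -2
SI base units of torque: kg·m²/s²

Answer: kg·m²/s²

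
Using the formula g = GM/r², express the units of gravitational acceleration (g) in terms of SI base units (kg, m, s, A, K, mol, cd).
Units of each symbol in g = GM/r²:
  G (gravitational constant): m³/(kg·s²)
  M (mass): kg
  r (distance): m  → to the power 2 in the denominator, contributes 1/m²

Multiplying the contributions: [m³/(kg·s²)] · [kg] · [1/m²]
Adding exponents of each base unit: m: 1, s: -2
SI base units of gravitational acceleration: m/s²

Answer: m/s²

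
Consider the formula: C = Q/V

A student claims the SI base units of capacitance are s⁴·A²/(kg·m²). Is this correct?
Units of each symbol in C = Q/V:
  Q (charge, in coulombs): s·A
  V (voltage, in volts): kg·m²/(s³·A)  → in the denominator, contributes s³·A/(kg·m²)

Multiplying the contributions: [s·A] · [s³·A/(kg·m²)]
Adding exponents of each base unit: kg: -1, m: -2, s: 4, A: 2
SI base units of capacitance: s⁴·A²/(kg·m²)

The claimed units s⁴·A²/(kg·m²) match the derived units, so the claim is correct.

Answer: Yes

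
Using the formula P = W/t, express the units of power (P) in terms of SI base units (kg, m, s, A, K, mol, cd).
Units of each symbol in P = W/t:
  W (work): kg·m²/s²
  t (time): s  → in the denominator, contributes 1/s

Multiplying the contributions: [kg·m²/s²] · [1/s]
Adding exponents of each base unit: kg: 1, m: 2, s: -3
SI base units of power: kg·m²/s³

Answer: kg·m²/s³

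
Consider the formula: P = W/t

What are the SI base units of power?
Units of each symbol in P = W/t:
  W (work): kg·m²/s²
  t (time): s  → in the denominator, contributes 1/s

Multiplying the contributions: [kg·m²/s²] · [1/s]
Adding exponents of each base unit: kg: 1, m: 2, s: -3
SI base units of power: kg·m²/s³

Answer: kg·m²/s³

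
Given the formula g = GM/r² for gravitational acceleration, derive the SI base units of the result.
Units of each symbol in g = GM/r²:
  G (gravitational constant): m³/(kg·s²)
  M (mass): kg
  r (distance): m  → to the power 2 in the denominator, contributes 1/m²

Multiplying the contributions: [m³/(kg·s²)] · [kg] · [1/m²]
Adding exponents of each base unit: m: 1, s: -2
SI base units of gravitational acceleration: m/s²

Answer: m/s²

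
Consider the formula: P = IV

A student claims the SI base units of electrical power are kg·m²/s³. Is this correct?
Units of each symbol in P = IV:
  I (current): A
  V (voltage, in volts): kg·m²/(s³·A)

Multiplying the contributions: [A] · [kg·m²/(s³·A)]
Adding exponents of each base unit: kg: 1, m: 2, s: -3
SI base units of electrical power: kg·m²/s³

The claimed units kg·m²/s³ match the derived units, so the claim is correct.

Answer: Yes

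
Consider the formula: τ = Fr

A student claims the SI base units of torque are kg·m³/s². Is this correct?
Units of each symbol in τ = Fr:
  F (force): kg·m/s²
  r (lever arm): m

Multiplying the contributions: [kg·m/s²] · [m]
Adding exponents of each base unit: kg: 1, m: 2, s: -2
SI base units of torque: kg·m²/s²

The claimed units kg·m³/s² (exponents kg: 1, m: 3, s: -2) do not match the derived units kg·m²/s² (exponents kg: 1, m: 2, s: -2), so the claim is incorrect.

Answer: No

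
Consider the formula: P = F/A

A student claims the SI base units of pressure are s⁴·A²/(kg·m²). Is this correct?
Units of each symbol in P = F/A:
  F (force): kg·m/s²
  A (area): m²  → in the denominator, contributes 1/m²

Multiplying the contributions: [kg·m/s²] · [1/m²]
Adding exponents of each base unit: kg: 1, m: -1, s: -2
SI base units of pressure: kg/(m·s²)

The claimed units s⁴·A²/(kg·m²) (exponents kg: -1, m: -2, s: 4, A: 2) do not match the derived units kg/(m·s²) (exponents kg: 1, m: -1, s: -2), so the claim is incorrect.

Answer: No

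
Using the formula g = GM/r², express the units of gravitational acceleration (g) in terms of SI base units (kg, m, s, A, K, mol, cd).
Units of each symbol in g = GM/r²:
  G (gravitational constant): m³/(kg·s²)
  M (mass): kg
  r (distance): m  → to the power 2 in the denominator, contributes 1/m²

Multiplying the contributions: [m³/(kg·s²)] · [kg] · [1/m²]
Adding exponents of each base unit: m: 1, s: -2
SI base units of gravitational acceleration: m/s²

Answer: m/s²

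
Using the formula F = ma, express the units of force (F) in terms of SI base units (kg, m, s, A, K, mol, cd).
Units of each symbol in F = ma:
  m (mass): kg
  a (acceleration): m/s²

Multiplying the contributions: [kg] · [m/s²]
Adding exponents of each base unit: kg: 1, m: 1, s: -2
SI base units of force: kg·m/s²

Answer: kg·m/s²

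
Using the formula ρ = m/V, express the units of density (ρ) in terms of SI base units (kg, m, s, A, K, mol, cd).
Units of each symbol in ρ = m/V:
  m (mass): kg
  V (volume): m³  → in the denominator, contributes 1/m³

Multiplying the contributions: [kg] · [1/m³]
Adding exponents of each base unit: kg: 1, m: -3
SI base units of density: kg/m³

Answer: kg/m³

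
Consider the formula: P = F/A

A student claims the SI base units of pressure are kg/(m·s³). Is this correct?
Units of each symbol in P = F/A:
  F (force): kg·m/s²
  A (area): m²  → in the denominator, contributes 1/m²

Multiplying the contributions: [kg·m/s²] · [1/m²]
Adding exponents of each base unit: kg: 1, m: -1, s: -2
SI base units of pressure: kg/(m·s²)

The claimed units kg/(m·s³) (exponents kg: 1, m: -1, s: -3) do not match the derived units kg/(m·s²) (exponents kg: 1, m: -1, s: -2), so the claim is incorrect.

Answer: No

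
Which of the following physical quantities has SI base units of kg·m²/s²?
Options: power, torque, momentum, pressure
Checking the SI base units of each option:
  power (P = W/t): kg·m²/s³  ✗
  torque (τ = Fr): kg·m²/s²  ✓ matches
  momentum (p = mv): kg·m/s  ✗
  pressure (P = F/A): kg/(m·s²)  ✗

Only torque has units kg·m²/s².

Answer: torque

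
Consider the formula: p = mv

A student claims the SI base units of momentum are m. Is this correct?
Units of each symbol in p = mv:
  m (mass): kg
  v (velocity): m/s

Multiplying the contributions: [kg] · [m/s]
Adding exponents of each base unit: kg: 1, m: 1, s: -1
SI base units of momentum: kg·m/s

The claimed units m (exponents m: 1) do not match the derived units kg·m/s (exponents kg: 1, m: 1, s: -1), so the claim is incorrect.

Answer: No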